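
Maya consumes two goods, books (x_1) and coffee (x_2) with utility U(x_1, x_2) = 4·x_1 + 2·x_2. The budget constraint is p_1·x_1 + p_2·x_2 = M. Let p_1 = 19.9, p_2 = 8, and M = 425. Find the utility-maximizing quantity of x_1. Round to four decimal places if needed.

x_2 gives more utility per dollar, so spend all income on x_2: x_2* = M/p_2, x_1* = 0.
Numerically: x_1* = 0, x_2* = 53.125.

x_1* = 0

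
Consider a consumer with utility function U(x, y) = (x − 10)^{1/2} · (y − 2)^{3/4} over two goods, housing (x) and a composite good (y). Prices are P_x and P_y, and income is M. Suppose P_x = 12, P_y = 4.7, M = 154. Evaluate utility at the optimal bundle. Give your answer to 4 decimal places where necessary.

MRS = (2/3)·(y−2)/(x−10). Tangency with P_x/P_y gives y−2 = (3/2)·(P_x/P_y)·(x−10).
After buying the subsistence bundle (10, 2), a share 0.4 of the remaining income goes to x: x* = 10 + 0.4·(M − 10P_x − 2P_y)/P_x.
Discretionary income = 154 − 10·12 − 2·4.7 = 24.6; x* = 10 + 0.4·24.6/12 = 10.82; y* = 2 + 0.6·24.6/4.7 = 5.1404.
Utility at the optimum: U(10.82, 5.1404) = 2.1362.

V = 2.1362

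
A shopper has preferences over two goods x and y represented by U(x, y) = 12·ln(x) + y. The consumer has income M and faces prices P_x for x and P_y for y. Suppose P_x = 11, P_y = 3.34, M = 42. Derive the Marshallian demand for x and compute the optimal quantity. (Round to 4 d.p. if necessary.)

MU_x = 12/x, MU_y = 1. Tangency: 12/x = P_x/P_y.
So x*(P_x,P_y) = 12·P_y/P_x, independent of income; and y* = (M − 12·P_y)/P_y.
At the given prices: x* = 12·3.34/11 = 3.6436.

x* = 3.6436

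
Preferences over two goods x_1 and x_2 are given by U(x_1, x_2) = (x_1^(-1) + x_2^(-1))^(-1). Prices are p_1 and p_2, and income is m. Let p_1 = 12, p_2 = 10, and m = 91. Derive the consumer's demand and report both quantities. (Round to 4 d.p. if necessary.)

MRS = MU_x_1/MU_x_2 = (x_2/x_1)^(2). Set equal to p_1/p_2.
Solve for the ratio: x_2/x_1 = [p_1/p_2]^(0.5).
With the ratio pinned down, the budget gives x_1* = m/(p_1 + p_2·(x_2/x_1)) and x_2* = (x_2/x_1)·x_1*.
Numerically x_2/x_1 = 1.095445, so x_1* = 91/(12 + 10·1.095445) = 3.9644 and x_2* = 1.095445·3.9644 = 4.3428.

x_1* = 3.9644, x_2* = 4.3428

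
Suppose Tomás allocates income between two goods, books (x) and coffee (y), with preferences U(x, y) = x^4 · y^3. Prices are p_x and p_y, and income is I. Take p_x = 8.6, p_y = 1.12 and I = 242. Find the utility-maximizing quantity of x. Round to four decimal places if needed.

x* = 16.0797

The MRS is (4/3)·y/x. Set MRS = p_x/p_y.
So 4·p_y·y = 3·p_x·x; combined with the budget, a share 4/7 of income goes to x.
Demand: x*(p_x,p_y,I) = 4/7·I/p_x and y* = 3/7·I/p_y.
At p_x=8.6, p_y=1.12, I=242: x* = 4/7·242/8.6 = 16.0797.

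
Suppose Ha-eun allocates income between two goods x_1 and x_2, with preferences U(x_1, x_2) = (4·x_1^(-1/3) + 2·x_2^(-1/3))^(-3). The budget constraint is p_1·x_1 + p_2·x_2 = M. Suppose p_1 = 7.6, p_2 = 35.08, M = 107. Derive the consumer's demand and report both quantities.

From the CES first-order condition, 2·(x_2/x_1)^(4/3) = p_1/p_2.
Solve for the ratio: x_2/x_1 = [(1/2)·p_1/p_2]^(0.75).
With the ratio pinned down, the budget gives x_1* = M/(p_1 + p_2·(x_2/x_1)) and x_2* = (x_2/x_1)·x_1*.
Numerically x_2/x_1 = 0.188818, so x_1* = 107/(7.6 + 35.08·0.188818) = 7.5226 and x_2* = 0.188818·7.5226 = 1.4204.

x_1* = 7.5226, x_2* = 1.4204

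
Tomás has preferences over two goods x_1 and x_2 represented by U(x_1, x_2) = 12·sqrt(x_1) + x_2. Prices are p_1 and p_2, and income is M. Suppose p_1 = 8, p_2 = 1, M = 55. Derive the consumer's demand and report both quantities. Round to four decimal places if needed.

MU_x_1 = 6/√x_1, MU_x_2 = 1. Tangency: 6/√x_1 = p_1/p_2.
Thus x_1* = (6·p_2/p_1)² — independent of M — with the rest of income spent on x_2.
Plugging in: x_1* = (6·1/8)² = 0.5625, x_2* = 50.5.

x_1* = 0.5625, x_2* = 50.5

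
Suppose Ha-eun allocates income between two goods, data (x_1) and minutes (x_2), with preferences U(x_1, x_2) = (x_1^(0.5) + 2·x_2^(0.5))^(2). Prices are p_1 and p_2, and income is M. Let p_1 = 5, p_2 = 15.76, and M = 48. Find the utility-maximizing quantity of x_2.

x_2* = 1.7034

From the CES first-order condition, (1/2)·(x_2/x_1)^(0.5) = p_1/p_2.
Hence x_2/x_1 = (2·p_1/p_2)^(1/(0.5)), i.e. raised to the 2 power.
With the ratio pinned down, the budget gives x_1* = M/(p_1 + p_2·(x_2/x_1)) and x_2* = (x_2/x_1)·x_1*.
Numerically x_2/x_1 = 0.402613, so x_1* = 48/(5 + 15.76·0.402613) = 4.2309 and x_2* = 0.402613·4.2309 = 1.7034.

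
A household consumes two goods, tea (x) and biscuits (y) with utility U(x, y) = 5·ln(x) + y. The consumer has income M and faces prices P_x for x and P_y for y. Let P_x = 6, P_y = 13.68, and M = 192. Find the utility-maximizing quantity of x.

x* = 11.4

MU_x = 5/x, MU_y = 1. Tangency: 5/x = P_x/P_y.
So x*(P_x,P_y) = 5·P_y/P_x, independent of income; and y* = (M − 5·P_y)/P_y.
At the given prices: x* = 5·13.68/6 = 11.4.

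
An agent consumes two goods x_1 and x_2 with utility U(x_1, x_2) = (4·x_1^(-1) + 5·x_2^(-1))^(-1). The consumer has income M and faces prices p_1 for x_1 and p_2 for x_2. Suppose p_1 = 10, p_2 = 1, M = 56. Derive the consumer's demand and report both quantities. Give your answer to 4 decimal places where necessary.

x_1* = 4.1373, x_2* = 14.6274

From the CES first-order condition, (4/5)·(x_2/x_1)^(2) = p_1/p_2.
Hence x_2/x_1 = ((5/4)·p_1/p_2)^(1/(2)), i.e. raised to the 0.5 power.
With the ratio pinned down, the budget gives x_1* = M/(p_1 + p_2·(x_2/x_1)) and x_2* = (x_2/x_1)·x_1*.
Numerically x_2/x_1 = 3.535534, so x_1* = 56/(10 + 1·3.535534) = 4.1373 and x_2* = 3.535534·4.1373 = 14.6274.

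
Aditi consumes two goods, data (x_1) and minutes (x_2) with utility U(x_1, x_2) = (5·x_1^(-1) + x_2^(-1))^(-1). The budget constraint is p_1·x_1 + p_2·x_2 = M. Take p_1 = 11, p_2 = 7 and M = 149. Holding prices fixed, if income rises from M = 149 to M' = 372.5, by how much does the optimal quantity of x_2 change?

Δx_2* = 8.3955

MU_x_1 ∝ 5·x_1^(-2), MU_x_2 ∝ x_2^(-2), so MRS = 5·(x_2/x_1)^(2) = p_1/p_2.
Hence x_2/x_1 = ((1/5)·p_1/p_2)^(1/(2)), i.e. raised to the 0.5 power.
Substitute x_2 = (x_2/x_1)·x_1 into the budget: x_1* = M/(p_1 + p_2·(x_2/x_1)).
Numerically x_2/x_1 = 0.560612, so x_1* = 149/(11 + 7·0.560612) = 9.9837 and x_2* = 0.560612·9.9837 = 5.597.
At M' = 372.5: x_2* = 13.9925. Change: 13.9925 − 5.597 = 8.3955.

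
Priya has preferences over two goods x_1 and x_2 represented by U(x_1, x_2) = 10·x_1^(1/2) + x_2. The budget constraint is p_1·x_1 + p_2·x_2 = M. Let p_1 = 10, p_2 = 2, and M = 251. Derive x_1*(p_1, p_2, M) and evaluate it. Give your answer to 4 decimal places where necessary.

Set MRS = p_1/p_2: 5·x_1^(−1/2) = p_1/p_2.
Solve: √x_1 = 5·p_2/p_1, so x_1*(p_1,p_2) = (5·p_2/p_1)², and x_2* = (M − p_1·x_1*)/p_2.
Plugging in: x_1* = (5·2/10)² = 1.

x_1* = 1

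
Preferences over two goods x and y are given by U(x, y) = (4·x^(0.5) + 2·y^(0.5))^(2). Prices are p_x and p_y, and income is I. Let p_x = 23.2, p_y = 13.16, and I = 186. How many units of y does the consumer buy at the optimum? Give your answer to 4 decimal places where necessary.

Numerically y/x = 0.77697, so x* = 186/(23.2 + 13.16·0.77697) = 5.5647 and y* = 0.77697·5.5647 = 4.3236.

y* = 4.3236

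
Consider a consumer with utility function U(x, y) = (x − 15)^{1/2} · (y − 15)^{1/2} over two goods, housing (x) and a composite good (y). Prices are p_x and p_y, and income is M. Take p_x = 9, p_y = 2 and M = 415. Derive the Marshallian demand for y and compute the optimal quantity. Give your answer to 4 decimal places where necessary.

y* = 77.5

This is Cobb-Douglas in (x−15, y−15): tangency gives 0.5·p_y·(y−15) = 0.5·p_x·(x−15).
Substituting into the budget: x* = 15 + 0.5·(M − 15·p_x − 15·p_y)/p_x, and y* = 15 + 0.5·(…)/p_y.
Discretionary income = 415 − 15·9 − 15·2 = 250; y* = 15 + 0.5·250/2 = 77.5.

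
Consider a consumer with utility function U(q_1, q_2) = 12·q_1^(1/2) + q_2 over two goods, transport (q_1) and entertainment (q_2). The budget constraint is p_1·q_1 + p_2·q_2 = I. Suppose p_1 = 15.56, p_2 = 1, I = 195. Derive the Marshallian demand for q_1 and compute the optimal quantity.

Plugging in: q_1* = (6·1/15.56)² = 0.1487.

q_1* = 0.1487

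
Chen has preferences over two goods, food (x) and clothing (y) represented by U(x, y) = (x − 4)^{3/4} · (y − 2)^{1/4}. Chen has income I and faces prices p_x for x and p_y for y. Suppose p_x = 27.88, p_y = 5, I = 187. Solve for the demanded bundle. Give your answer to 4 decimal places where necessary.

Let x' = x−4, y' = y−2. MRS = 3·y'/x' = p_x/p_y.
Substituting into the budget: x* = 4 + 0.75·(I − 4·p_x − 2·p_y)/p_x, and y* = 2 + 0.25·(…)/p_y.
Discretionary income = 187 − 4·27.88 − 2·5 = 65.48; x* = 4 + 0.75·65.48/27.88 = 5.7615; y* = 2 + 0.25·65.48/5 = 5.274.

x* = 5.7615, y* = 5.274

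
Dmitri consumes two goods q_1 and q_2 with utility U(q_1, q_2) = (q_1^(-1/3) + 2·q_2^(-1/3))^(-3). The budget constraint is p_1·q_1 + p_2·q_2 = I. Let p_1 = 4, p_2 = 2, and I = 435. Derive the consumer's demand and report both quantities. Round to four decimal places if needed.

q_1* = 45.0457, q_2* = 127.4086

With the ratio pinned down, the budget gives q_1* = I/(p_1 + p_2·(q_2/q_1)) and q_2* = (q_2/q_1)·q_1*.
Numerically q_2/q_1 = 2.828427, so q_1* = 435/(4 + 2·2.828427) = 45.0457 and q_2* = 2.828427·45.0457 = 127.4086.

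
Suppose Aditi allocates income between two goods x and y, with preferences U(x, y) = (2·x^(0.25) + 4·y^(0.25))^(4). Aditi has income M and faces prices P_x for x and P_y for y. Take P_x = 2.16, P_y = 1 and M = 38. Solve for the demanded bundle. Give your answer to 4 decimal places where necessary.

From the CES first-order condition, (1/2)·(y/x)^(0.75) = P_x/P_y.
Solve for the ratio: y/x = [2·P_x/P_y]^(4/3).
Substitute y = (y/x)·x into the budget: x* = M/(P_x + P_y·(y/x)).
Numerically y/x = 7.03577, so x* = 38/(2.16 + 1·7.03577) = 4.1323 and y* = 7.03577·4.1323 = 29.0742.

x* = 4.1323, y* = 29.0742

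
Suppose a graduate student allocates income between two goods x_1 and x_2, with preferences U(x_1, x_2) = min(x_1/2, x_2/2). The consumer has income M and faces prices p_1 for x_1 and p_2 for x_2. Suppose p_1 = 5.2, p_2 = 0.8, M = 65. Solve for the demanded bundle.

With perfect complements, no substitution: consume in ratio x_1:x_2 = 2:2.
Budget: p_1·x_1 + p_2·x_1 = M, so (2·p_1 + 2·p_2)·x_1 = 2·M.
Demand: x_1*(p_1,p_2,M) = 2·M/(2·p_1 + 2·p_2), x_2* = 2·M/(2·p_1 + 2·p_2).
Here 2·5.2 + 2·0.8 = 12, giving x_1* = 10.8333 and x_2* = 10.8333.

x_1* = 10.8333, x_2* = 10.8333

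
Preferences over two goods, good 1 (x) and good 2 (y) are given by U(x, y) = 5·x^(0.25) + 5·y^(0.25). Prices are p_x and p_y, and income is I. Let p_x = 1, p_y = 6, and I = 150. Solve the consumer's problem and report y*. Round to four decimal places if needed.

y* = 8.8743

MU_x ∝ 5·x^(-0.75), MU_y ∝ 5·y^(-0.75), so MRS = (y/x)^(0.75) = p_x/p_y.
Hence y/x = (p_x/p_y)^(1/(0.75)), i.e. raised to the 4/3 power.
Substitute y = (y/x)·x into the budget: x* = I/(p_x + p_y·(y/x)).
Numerically y/x = 0.09172, so x* = 150/(1 + 6·0.09172) = 96.7541 and y* = 0.09172·96.7541 = 8.8743.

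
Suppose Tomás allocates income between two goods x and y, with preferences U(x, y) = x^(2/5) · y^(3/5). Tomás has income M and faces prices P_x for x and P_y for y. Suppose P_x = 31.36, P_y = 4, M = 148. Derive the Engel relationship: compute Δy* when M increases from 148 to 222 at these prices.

Demand: x*(P_x,P_y,M) = 0.4·M/P_x and y* = 0.6·M/P_y.
At P_x=31.36, P_y=4, M=148: y* = 0.6·148/4 = 22.2.
At M' = 222: y* = 33.3. Change: 33.3 − 22.2 = 11.1.

Δy* = 11.1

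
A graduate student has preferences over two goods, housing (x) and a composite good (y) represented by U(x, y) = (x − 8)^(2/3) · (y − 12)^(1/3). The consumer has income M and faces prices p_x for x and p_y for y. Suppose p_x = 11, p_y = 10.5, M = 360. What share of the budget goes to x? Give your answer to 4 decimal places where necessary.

Let x' = x−8, y' = y−12. MRS = 2·y'/x' = p_x/p_y.
Substituting into the budget: x* = 8 + 2/3·(M − 8·p_x − 12·p_y)/p_x, and y* = 12 + 1/3·(…)/p_y.
Discretionary income = 360 − 8·11 − 12·10.5 = 146; x* = 8 + 2/3·146/11 = 16.8485; y* = 12 + 1/3·146/10.5 = 16.6349.
Expenditure on x: 11·16.8485 = 185.3333; share = 0.5148.

share on x = 0.5148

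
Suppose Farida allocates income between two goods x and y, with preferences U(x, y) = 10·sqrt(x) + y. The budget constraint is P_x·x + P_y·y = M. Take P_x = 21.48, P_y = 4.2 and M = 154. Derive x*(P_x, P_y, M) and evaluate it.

Set MRS = P_x/P_y: 5·x^(−1/2) = P_x/P_y.
Solve: √x = 5·P_y/P_x, so x*(P_x,P_y) = (5·P_y/P_x)², and y* = (M − P_x·x*)/P_y.
Plugging in: x* = (5·4.2/21.48)² = 0.9558.

x* = 0.9558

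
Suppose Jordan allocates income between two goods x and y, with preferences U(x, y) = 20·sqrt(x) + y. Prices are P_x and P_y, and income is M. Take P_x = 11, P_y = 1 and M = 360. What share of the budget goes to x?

share on x = 0.0253

Utility is quasi-linear in y; the FOC for x is 10/√x = P_x/P_y.
Thus x* = (10·P_y/P_x)² — independent of M — with the rest of income spent on y.
Plugging in: x* = (10·1/11)² = 0.8264, y* = 350.9091.
Expenditure on x: 11·0.8264 = 9.0909; share = 0.0253.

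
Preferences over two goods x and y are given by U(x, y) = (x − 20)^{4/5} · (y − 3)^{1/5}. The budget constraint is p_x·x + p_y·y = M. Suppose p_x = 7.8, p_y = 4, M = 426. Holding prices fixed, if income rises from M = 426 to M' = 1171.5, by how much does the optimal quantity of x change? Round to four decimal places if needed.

Δx* = 76.4615

Let x' = x−20, y' = y−3. MRS = 4·y'/x' = p_x/p_y.
After buying the subsistence bundle (20, 3), a share 0.8 of the remaining income goes to x: x* = 20 + 0.8·(M − 20p_x − 3p_y)/p_x.
Discretionary income = 426 − 20·7.8 − 3·4 = 258; x* = 20 + 0.8·258/7.8 = 46.4615.
At M' = 1171.5: x* = 122.9231. Change: 122.9231 − 46.4615 = 76.4615.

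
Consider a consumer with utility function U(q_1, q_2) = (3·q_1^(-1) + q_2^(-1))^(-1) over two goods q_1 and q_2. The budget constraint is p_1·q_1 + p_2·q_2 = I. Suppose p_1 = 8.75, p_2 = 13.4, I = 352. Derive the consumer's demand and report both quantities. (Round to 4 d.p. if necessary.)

q_1* = 23.4641, q_2* = 10.947

MU_q_1 ∝ 3·q_1^(-2), MU_q_2 ∝ q_2^(-2), so MRS = 3·(q_2/q_1)^(2) = p_1/p_2.
Solve for the ratio: q_2/q_1 = [(1/3)·p_1/p_2]^(0.5).
Substitute q_2 = (q_2/q_1)·q_1 into the budget: q_1* = I/(p_1 + p_2·(q_2/q_1)).
Numerically q_2/q_1 = 0.466542, so q_1* = 352/(8.75 + 13.4·0.466542) = 23.4641 and q_2* = 0.466542·23.4641 = 10.947.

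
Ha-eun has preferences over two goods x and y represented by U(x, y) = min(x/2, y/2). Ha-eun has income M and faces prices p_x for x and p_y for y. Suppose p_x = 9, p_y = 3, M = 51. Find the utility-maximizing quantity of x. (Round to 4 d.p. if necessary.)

Leontief preferences: the optimum is at the kink where x/2 = y/2, i.e. y = x.
Budget: p_x·x + p_y·x = M, so (2·p_x + 2·p_y)·x = 2·M.
Demand: x*(p_x,p_y,M) = 2·M/(2·p_x + 2·p_y), y* = 2·M/(2·p_x + 2·p_y).
Here 2·9 + 2·3 = 24, giving x* = 4.25.

x* = 4.25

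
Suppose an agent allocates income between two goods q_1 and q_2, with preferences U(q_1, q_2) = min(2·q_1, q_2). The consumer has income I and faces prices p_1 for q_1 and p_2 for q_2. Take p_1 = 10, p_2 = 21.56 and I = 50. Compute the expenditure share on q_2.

Here 10 + 2·21.56 = 53.12, giving q_1* = 0.9413 and q_2* = 1.8825.
Expenditure on q_2: 21.56·1.8825 = 40.5873; share = 0.8117.

share on q_2 = 0.8117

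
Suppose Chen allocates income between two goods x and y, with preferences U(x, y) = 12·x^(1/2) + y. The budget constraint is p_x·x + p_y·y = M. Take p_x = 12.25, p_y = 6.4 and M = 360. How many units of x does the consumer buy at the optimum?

x* = 9.8263

MU_x = 6/√x, MU_y = 1. Tangency: 6/√x = p_x/p_y.
Thus x* = (6·p_y/p_x)² — independent of M — with the rest of income spent on y.
Plugging in: x* = (6·6.4/12.25)² = 9.8263.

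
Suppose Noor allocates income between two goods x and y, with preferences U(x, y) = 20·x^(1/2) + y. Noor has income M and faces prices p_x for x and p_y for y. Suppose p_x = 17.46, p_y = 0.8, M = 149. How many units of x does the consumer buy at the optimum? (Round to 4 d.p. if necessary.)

Thus x* = (10·p_y/p_x)² — independent of M — with the rest of income spent on y.
Plugging in: x* = (10·0.8/17.46)² = 0.2099.

x* = 0.2099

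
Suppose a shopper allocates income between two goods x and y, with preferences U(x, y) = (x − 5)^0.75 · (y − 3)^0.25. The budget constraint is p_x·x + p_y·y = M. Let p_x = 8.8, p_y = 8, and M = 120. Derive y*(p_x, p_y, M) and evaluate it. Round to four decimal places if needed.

y* = 4.625

MRS = 3·(y−3)/(x−5). Tangency with p_x/p_y gives y−3 = (1/3)·(p_x/p_y)·(x−5).
After buying the subsistence bundle (5, 3), a share 0.75 of the remaining income goes to x: x* = 5 + 0.75·(M − 5p_x − 3p_y)/p_x.
Discretionary income = 120 − 5·8.8 − 3·8 = 52; y* = 3 + 0.25·52/8 = 4.625.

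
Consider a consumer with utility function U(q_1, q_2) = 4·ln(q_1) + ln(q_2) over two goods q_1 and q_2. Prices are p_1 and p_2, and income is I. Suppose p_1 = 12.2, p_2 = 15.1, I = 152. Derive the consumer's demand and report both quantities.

MU_q_1/MU_q_2 = (4·q_2)/(q_1); tangency sets this equal to p_1/p_2.
Rearranging, p_2·q_2 = (1/4)·p_1·q_1. Substituting into the budget gives p_1·q_1·(1 + (1/4)) = I.
Demand: q_1*(p_1,p_2,I) = 0.8·I/p_1 and q_2* = 0.2·I/p_2.
At p_1=12.2, p_2=15.1, I=152: q_1* = 0.8·152/12.2 = 9.9672, q_2* = 2.0132.

q_1* = 9.9672, q_2* = 2.0132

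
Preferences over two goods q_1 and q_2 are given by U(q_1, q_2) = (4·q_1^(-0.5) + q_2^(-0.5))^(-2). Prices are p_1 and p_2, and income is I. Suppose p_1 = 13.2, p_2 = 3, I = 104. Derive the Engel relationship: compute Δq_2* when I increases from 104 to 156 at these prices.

Δq_2* = 3.3794

MU_q_1 ∝ 4·q_1^(-1.5), MU_q_2 ∝ q_2^(-1.5), so MRS = 4·(q_2/q_1)^(1.5) = p_1/p_2.
Hence q_2/q_1 = ((1/4)·p_1/p_2)^(1/(1.5)), i.e. raised to the 2/3 power.
With the ratio pinned down, the budget gives q_1* = I/(p_1 + p_2·(q_2/q_1)) and q_2* = (q_2/q_1)·q_1*.
Numerically q_2/q_1 = 1.065602, so q_1* = 104/(13.2 + 3·1.065602) = 6.3427 and q_2* = 1.065602·6.3427 = 6.7588.
At I' = 156: q_2* = 10.1382. Change: 10.1382 − 6.7588 = 3.3794.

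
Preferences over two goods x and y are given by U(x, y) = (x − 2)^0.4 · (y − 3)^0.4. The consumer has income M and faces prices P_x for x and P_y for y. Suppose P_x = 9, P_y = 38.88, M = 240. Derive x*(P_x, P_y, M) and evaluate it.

x* = 7.8533

Let x' = x−2, y' = y−3. MRS = y'/x' = P_x/P_y.
Substituting into the budget: x* = 2 + 0.5·(M − 2·P_x − 3·P_y)/P_x, and y* = 3 + 0.5·(…)/P_y.
Discretionary income = 240 − 2·9 − 3·38.88 = 105.36; x* = 2 + 0.5·105.36/9 = 7.8533.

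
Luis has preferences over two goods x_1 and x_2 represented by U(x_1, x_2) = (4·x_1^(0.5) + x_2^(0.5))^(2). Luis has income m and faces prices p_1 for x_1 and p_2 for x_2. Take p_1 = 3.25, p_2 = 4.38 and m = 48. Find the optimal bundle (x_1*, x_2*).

x_1* = 14.1147, x_2* = 0.4857

From the CES first-order condition, 4·(x_2/x_1)^(0.5) = p_1/p_2.
Solve for the ratio: x_2/x_1 = [(1/4)·p_1/p_2]^(2).
With the ratio pinned down, the budget gives x_1* = m/(p_1 + p_2·(x_2/x_1)) and x_2* = (x_2/x_1)·x_1*.
Numerically x_2/x_1 = 0.034411, so x_1* = 48/(3.25 + 4.38·0.034411) = 14.1147 and x_2* = 0.034411·14.1147 = 0.4857.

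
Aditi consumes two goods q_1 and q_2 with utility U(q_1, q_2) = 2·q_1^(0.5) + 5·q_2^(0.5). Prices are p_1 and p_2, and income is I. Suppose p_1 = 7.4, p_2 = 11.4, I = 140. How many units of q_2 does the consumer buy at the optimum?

q_2* = 9.8523

Numerically q_2/q_1 = 2.633503, so q_1* = 140/(7.4 + 11.4·2.633503) = 3.7411 and q_2* = 2.633503·3.7411 = 9.8523.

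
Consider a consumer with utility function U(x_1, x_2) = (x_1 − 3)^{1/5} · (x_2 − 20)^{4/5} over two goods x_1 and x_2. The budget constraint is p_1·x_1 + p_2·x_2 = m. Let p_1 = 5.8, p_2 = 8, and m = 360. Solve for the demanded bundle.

x_1* = 9.2966, x_2* = 38.26

Discretionary income = 360 − 3·5.8 − 20·8 = 182.6; x_1* = 3 + 0.2·182.6/5.8 = 9.2966; x_2* = 20 + 0.8·182.6/8 = 38.26.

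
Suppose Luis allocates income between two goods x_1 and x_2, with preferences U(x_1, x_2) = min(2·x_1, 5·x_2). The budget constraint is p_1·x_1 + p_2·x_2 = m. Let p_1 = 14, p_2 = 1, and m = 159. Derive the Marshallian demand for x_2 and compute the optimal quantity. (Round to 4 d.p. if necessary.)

Leontief preferences: the optimum is at the kink where x_1/5 = x_2/2, i.e. x_2 = (2/5)·x_1.
Budget: p_1·x_1 + p_2·(2/5)·x_1 = m, so (5·p_1 + 2·p_2)·x_1 = 5·m.
Demand: x_1*(p_1,p_2,m) = 5·m/(5·p_1 + 2·p_2), x_2* = 2·m/(5·p_1 + 2·p_2).
Here 5·14 + 2·1 = 72, giving x_2* = 4.4167.

x_2* = 4.4167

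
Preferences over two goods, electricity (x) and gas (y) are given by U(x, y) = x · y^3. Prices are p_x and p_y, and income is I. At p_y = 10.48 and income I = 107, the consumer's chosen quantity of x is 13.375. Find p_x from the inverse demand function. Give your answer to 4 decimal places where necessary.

MU_x/MU_y = (y)/(3·x); tangency sets this equal to p_x/p_y.
Rearranging, p_y·y = 3·p_x·x. Substituting into the budget gives p_x·x·(1 + 3) = I.
Demand: x*(p_x,p_y,I) = 0.25·I/p_x and y* = 0.75·I/p_y.
Set x* = 13.375 in the demand function and solve for p_x: p_x = 2.

p_x = 2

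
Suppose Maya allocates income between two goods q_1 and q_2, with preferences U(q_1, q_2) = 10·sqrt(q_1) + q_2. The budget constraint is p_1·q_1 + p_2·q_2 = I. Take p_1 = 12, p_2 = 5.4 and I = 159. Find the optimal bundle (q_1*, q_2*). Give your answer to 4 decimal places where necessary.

Utility is quasi-linear in q_2; the FOC for q_1 is 5/√q_1 = p_1/p_2.
Solve: √q_1 = 5·p_2/p_1, so q_1*(p_1,p_2) = (5·p_2/p_1)², and q_2* = (I − p_1·q_1*)/p_2.
Plugging in: q_1* = (5·5.4/12)² = 5.0625, q_2* = 18.1944.

q_1* = 5.0625, q_2* = 18.1944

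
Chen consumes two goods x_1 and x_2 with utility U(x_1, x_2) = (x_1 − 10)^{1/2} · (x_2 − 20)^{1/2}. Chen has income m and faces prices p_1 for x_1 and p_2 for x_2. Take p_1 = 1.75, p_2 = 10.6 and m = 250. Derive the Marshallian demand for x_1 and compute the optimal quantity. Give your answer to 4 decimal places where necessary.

x_1* = 15.8571

After buying the subsistence bundle (10, 20), a share 0.5 of the remaining income goes to x_1: x_1* = 10 + 0.5·(m − 10p_1 − 20p_2)/p_1.
Discretionary income = 250 − 10·1.75 − 20·10.6 = 20.5; x_1* = 10 + 0.5·20.5/1.75 = 15.8571.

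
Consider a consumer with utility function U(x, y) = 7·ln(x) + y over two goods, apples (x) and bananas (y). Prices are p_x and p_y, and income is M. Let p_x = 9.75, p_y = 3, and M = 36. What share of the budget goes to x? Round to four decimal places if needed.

Set MRS = p_x/p_y: (7/x)/1 = p_x/p_y.
So x*(p_x,p_y) = 7·p_y/p_x, independent of income; and y* = (M − 7·p_y)/p_y.
At the given prices: x* = 7·3/9.75 = 2.1538, and y* = 5.
Expenditure on x: 9.75·2.1538 = 21; share = 0.5833.

share on x = 0.5833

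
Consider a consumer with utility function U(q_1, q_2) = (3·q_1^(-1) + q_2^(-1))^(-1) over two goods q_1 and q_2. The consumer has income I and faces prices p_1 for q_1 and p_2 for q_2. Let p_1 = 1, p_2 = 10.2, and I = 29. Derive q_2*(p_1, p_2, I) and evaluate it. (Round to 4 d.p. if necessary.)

q_2* = 1.8434

MU_q_1 ∝ 3·q_1^(-2), MU_q_2 ∝ q_2^(-2), so MRS = 3·(q_2/q_1)^(2) = p_1/p_2.
Solve for the ratio: q_2/q_1 = [(1/3)·p_1/p_2]^(0.5).
With the ratio pinned down, the budget gives q_1* = I/(p_1 + p_2·(q_2/q_1)) and q_2* = (q_2/q_1)·q_1*.
Numerically q_2/q_1 = 0.180775, so q_1* = 29/(1 + 10.2·0.180775) = 10.1972 and q_2* = 0.180775·10.1972 = 1.8434.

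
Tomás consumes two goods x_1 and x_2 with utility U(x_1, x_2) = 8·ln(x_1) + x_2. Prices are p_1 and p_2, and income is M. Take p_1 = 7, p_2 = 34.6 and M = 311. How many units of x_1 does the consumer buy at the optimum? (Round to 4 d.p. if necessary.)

x_1* = 39.5429

MU_x_1 = 8/x_1, MU_x_2 = 1. Tangency: 8/x_1 = p_1/p_2.
So x_1*(p_1,p_2) = 8·p_2/p_1, independent of income; and x_2* = (M − 8·p_2)/p_2.
At the given prices: x_1* = 8·34.6/7 = 39.5429.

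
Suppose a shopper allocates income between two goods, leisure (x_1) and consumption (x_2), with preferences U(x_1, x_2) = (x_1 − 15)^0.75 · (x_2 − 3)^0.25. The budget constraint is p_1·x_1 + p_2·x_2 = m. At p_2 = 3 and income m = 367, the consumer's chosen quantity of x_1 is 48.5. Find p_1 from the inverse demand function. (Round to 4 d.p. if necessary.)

MRS = 3·(x_2−3)/(x_1−15). Tangency with p_1/p_2 gives x_2−3 = (1/3)·(p_1/p_2)·(x_1−15).
After buying the subsistence bundle (15, 3), a share 0.75 of the remaining income goes to x_1: x_1* = 15 + 0.75·(m − 15p_1 − 3p_2)/p_1.
Set x_1* = 48.5 in the demand function and solve for p_1: p_1 = 6.

p_1 = 6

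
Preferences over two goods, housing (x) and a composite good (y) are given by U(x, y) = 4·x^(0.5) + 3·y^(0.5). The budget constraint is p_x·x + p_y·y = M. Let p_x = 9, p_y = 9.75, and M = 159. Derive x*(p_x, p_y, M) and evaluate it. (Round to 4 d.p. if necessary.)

MU_x ∝ 4·x^(-0.5), MU_y ∝ 3·y^(-0.5), so MRS = (4/3)·(y/x)^(0.5) = p_x/p_y.
Hence y/x = ((3/4)·p_x/p_y)^(1/(0.5)), i.e. raised to the 2 power.
Substitute y = (y/x)·x into the budget: x* = M/(p_x + p_y·(y/x)).
Numerically y/x = 0.47929, so x* = 159/(9 + 9.75·0.47929) = 11.6287.

x* = 11.6287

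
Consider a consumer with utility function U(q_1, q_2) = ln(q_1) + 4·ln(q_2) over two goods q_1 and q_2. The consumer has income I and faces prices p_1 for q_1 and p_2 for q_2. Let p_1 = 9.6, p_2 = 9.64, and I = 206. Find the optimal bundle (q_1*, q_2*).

Demand: q_1*(p_1,p_2,I) = 0.2·I/p_1 and q_2* = 0.8·I/p_2.
At p_1=9.6, p_2=9.64, I=206: q_1* = 0.2·206/9.6 = 4.2917, q_2* = 17.0954.

q_1* = 4.2917, q_2* = 17.0954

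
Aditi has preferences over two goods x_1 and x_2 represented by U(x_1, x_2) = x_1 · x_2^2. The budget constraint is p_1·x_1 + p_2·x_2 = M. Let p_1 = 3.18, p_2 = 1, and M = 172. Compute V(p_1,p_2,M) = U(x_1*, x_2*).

V = 237057.9082

Demand: x_1*(p_1,p_2,M) = 1/3·M/p_1 and x_2* = 2/3·M/p_2.
At p_1=3.18, p_2=1, M=172: x_1* = 1/3·172/3.18 = 18.0294, x_2* = 114.6667.
Utility at the optimum: U(18.0294, 114.6667) = 237057.9082.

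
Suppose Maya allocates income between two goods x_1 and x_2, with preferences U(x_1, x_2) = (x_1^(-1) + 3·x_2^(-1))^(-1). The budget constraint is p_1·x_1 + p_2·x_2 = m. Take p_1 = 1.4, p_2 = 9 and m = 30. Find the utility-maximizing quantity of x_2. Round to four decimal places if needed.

From the CES first-order condition, (1/3)·(x_2/x_1)^(2) = p_1/p_2.
Solve for the ratio: x_2/x_1 = [3·p_1/p_2]^(0.5).
With the ratio pinned down, the budget gives x_1* = m/(p_1 + p_2·(x_2/x_1)) and x_2* = (x_2/x_1)·x_1*.
Numerically x_2/x_1 = 0.68313, so x_1* = 30/(1.4 + 9·0.68313) = 3.9745 and x_2* = 0.68313·3.9745 = 2.7151.

x_2* = 2.7151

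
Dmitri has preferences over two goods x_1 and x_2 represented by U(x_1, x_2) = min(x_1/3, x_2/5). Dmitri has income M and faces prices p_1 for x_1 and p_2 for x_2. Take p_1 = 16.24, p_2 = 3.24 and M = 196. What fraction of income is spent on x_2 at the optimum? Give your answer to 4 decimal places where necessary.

Leontief preferences: the optimum is at the kink where x_1/3 = x_2/5, i.e. x_2 = (5/3)·x_1.
Budget: p_1·x_1 + p_2·(5/3)·x_1 = M, so (3·p_1 + 5·p_2)·x_1 = 3·M.
Demand: x_1*(p_1,p_2,M) = 3·M/(3·p_1 + 5·p_2), x_2* = 5·M/(3·p_1 + 5·p_2).
Here 3·16.24 + 5·3.24 = 64.92, giving x_1* = 9.0573 and x_2* = 15.0955.
Expenditure on x_2: 3.24·15.0955 = 48.9094; share = 0.2495.

share on x_2 = 0.2495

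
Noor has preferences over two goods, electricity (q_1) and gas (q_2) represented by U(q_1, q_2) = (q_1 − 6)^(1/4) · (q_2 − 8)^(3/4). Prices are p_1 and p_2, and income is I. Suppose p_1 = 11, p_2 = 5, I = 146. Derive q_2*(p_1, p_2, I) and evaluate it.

MRS = (1/3)·(q_2−8)/(q_1−6). Tangency with p_1/p_2 gives q_2−8 = 3·(p_1/p_2)·(q_1−6).
After buying the subsistence bundle (6, 8), a share 0.25 of the remaining income goes to q_1: q_1* = 6 + 0.25·(I − 6p_1 − 8p_2)/p_1.
Discretionary income = 146 − 6·11 − 8·5 = 40; q_2* = 8 + 0.75·40/5 = 14.

q_2* = 14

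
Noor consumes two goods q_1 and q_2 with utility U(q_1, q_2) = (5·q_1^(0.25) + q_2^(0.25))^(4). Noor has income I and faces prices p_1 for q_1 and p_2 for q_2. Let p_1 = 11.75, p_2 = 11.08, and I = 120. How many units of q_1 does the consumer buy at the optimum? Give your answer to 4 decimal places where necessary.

q_1* = 9.1245

MU_q_1 ∝ 5·q_1^(-0.75), MU_q_2 ∝ q_2^(-0.75), so MRS = 5·(q_2/q_1)^(0.75) = p_1/p_2.
Hence q_2/q_1 = ((1/5)·p_1/p_2)^(1/(0.75)), i.e. raised to the 4/3 power.
With the ratio pinned down, the budget gives q_1* = I/(p_1 + p_2·(q_2/q_1)) and q_2* = (q_2/q_1)·q_1*.
Numerically q_2/q_1 = 0.126485, so q_1* = 120/(11.75 + 11.08·0.126485) = 9.1245.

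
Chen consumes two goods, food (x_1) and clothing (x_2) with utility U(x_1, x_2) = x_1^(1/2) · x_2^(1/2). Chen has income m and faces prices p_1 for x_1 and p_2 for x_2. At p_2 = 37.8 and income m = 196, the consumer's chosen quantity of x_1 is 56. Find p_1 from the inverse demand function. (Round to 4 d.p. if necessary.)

Tangency: MRS = x_2/x_1 = p_1/p_2.
So 0.5·p_2·x_2 = 0.5·p_1·x_1; combined with the budget, a share 0.5 of income goes to x_1.
Demand: x_1*(p_1,p_2,m) = 0.5·m/p_1 and x_2* = 0.5·m/p_2.
Set x_1* = 56 in the demand function and solve for p_1: p_1 = 1.75.

p_1 = 1.75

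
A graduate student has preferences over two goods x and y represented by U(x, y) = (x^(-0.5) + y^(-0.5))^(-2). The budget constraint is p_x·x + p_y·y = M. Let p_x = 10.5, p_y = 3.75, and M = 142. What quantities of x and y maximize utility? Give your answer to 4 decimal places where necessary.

MU_x ∝ x^(-1.5), MU_y ∝ y^(-1.5), so MRS = (y/x)^(1.5) = p_x/p_y.
Solve for the ratio: y/x = [p_x/p_y]^(2/3).
With the ratio pinned down, the budget gives x* = M/(p_x + p_y·(y/x)) and y* = (y/x)·x*.
Numerically y/x = 1.986577, so x* = 142/(10.5 + 3.75·1.986577) = 7.911 and y* = 1.986577·7.911 = 15.7158.

x* = 7.911, y* = 15.7158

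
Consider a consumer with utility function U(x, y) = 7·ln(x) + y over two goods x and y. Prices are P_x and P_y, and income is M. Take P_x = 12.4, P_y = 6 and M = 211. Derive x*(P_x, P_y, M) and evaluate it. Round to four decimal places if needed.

x* = 3.3871

Set MRS = P_x/P_y: (7/x)/1 = P_x/P_y.
So x*(P_x,P_y) = 7·P_y/P_x, independent of income; and y* = (M − 7·P_y)/P_y.
At the given prices: x* = 7·6/12.4 = 3.3871.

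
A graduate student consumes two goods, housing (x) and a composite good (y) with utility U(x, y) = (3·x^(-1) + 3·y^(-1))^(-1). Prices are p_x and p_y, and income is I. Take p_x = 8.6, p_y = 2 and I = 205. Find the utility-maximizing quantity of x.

x* = 16.0819

MU_x ∝ 3·x^(-2), MU_y ∝ 3·y^(-2), so MRS = (y/x)^(2) = p_x/p_y.
Solve for the ratio: y/x = [p_x/p_y]^(0.5).
Substitute y = (y/x)·x into the budget: x* = I/(p_x + p_y·(y/x)).
Numerically y/x = 2.073644, so x* = 205/(8.6 + 2·2.073644) = 16.0819.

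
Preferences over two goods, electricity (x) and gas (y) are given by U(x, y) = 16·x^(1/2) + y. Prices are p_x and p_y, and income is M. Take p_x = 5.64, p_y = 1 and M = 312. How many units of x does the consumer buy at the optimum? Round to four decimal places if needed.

x* = 2.012

Utility is quasi-linear in y; the FOC for x is 8/√x = p_x/p_y.
Thus x* = (8·p_y/p_x)² — independent of M — with the rest of income spent on y.
Plugging in: x* = (8·1/5.64)² = 2.012.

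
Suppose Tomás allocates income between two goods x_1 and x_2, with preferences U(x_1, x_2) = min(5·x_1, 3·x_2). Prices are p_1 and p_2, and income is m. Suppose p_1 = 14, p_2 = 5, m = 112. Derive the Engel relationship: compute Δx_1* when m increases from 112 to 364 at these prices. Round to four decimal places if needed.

Δx_1* = 11.2836

With perfect complements, no substitution: consume in ratio x_1:x_2 = 3:5.
Budget: p_1·x_1 + p_2·(5/3)·x_1 = m, so (3·p_1 + 5·p_2)·x_1 = 3·m.
Demand: x_1*(p_1,p_2,m) = 3·m/(3·p_1 + 5·p_2), x_2* = 5·m/(3·p_1 + 5·p_2).
Here 3·14 + 5·5 = 67, giving x_1* = 5.0149.
At m' = 364: x_1* = 16.2985. Change: 16.2985 − 5.0149 = 11.2836.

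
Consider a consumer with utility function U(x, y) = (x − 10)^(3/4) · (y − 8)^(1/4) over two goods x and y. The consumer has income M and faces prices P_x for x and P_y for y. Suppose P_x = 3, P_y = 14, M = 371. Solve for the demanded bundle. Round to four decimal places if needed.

x* = 67.25, y* = 12.0893

This is Cobb-Douglas in (x−10, y−8): tangency gives 0.75·P_y·(y−8) = 0.25·P_x·(x−10).
Substituting into the budget: x* = 10 + 0.75·(M − 10·P_x − 8·P_y)/P_x, and y* = 8 + 0.25·(…)/P_y.
Discretionary income = 371 − 10·3 − 8·14 = 229; x* = 10 + 0.75·229/3 = 67.25; y* = 8 + 0.25·229/14 = 12.0893.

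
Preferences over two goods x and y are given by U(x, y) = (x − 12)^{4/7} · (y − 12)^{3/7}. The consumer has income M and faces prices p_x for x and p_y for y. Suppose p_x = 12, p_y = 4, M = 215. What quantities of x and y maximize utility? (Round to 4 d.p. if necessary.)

x* = 13.0952, y* = 14.4643

MRS = (4/3)·(y−12)/(x−12). Tangency with p_x/p_y gives y−12 = (3/4)·(p_x/p_y)·(x−12).
Substituting into the budget: x* = 12 + 4/7·(M − 12·p_x − 12·p_y)/p_x, and y* = 12 + 3/7·(…)/p_y.
Discretionary income = 215 − 12·12 − 12·4 = 23; x* = 12 + 4/7·23/12 = 13.0952; y* = 12 + 3/7·23/4 = 14.4643.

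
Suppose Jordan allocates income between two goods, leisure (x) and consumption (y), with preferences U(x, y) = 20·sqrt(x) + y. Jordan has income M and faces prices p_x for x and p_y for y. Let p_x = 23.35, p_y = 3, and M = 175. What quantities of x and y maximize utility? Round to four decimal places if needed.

Utility is quasi-linear in y; the FOC for x is 10/√x = p_x/p_y.
Solve: √x = 10·p_y/p_x, so x*(p_x,p_y) = (10·p_y/p_x)², and y* = (M − p_x·x*)/p_y.
Plugging in: x* = (10·3/23.35)² = 1.6507, y* = 45.4854.

x* = 1.6507, y* = 45.4854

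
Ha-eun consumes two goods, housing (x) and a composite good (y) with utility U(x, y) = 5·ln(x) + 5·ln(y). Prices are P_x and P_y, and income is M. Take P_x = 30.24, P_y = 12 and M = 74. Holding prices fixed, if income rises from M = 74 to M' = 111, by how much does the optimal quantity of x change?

Δx* = 0.6118

MU_x/MU_y = (5·y)/(5·x); tangency sets this equal to P_x/P_y.
So 5·P_y·y = 5·P_x·x; combined with the budget, a share 0.5 of income goes to x.
Demand: x*(P_x,P_y,M) = 0.5·M/P_x and y* = 0.5·M/P_y.
At P_x=30.24, P_y=12, M=74: x* = 0.5·74/30.24 = 1.2235.
At M' = 111: x* = 1.8353. Change: 1.8353 − 1.2235 = 0.6118.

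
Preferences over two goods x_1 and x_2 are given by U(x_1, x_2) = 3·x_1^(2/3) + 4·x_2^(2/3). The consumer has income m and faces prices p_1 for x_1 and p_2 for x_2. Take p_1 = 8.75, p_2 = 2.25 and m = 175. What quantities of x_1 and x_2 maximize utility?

From the CES first-order condition, (3/4)·(x_2/x_1)^(1/3) = p_1/p_2.
Solve for the ratio: x_2/x_1 = [(4/3)·p_1/p_2]^(3).
With the ratio pinned down, the budget gives x_1* = m/(p_1 + p_2·(x_2/x_1)) and x_2* = (x_2/x_1)·x_1*.
Numerically x_2/x_1 = 139.409643, so x_1* = 175/(8.75 + 2.25·139.409643) = 0.5428 and x_2* = 139.409643·0.5428 = 75.667.

x_1* = 0.5428, x_2* = 75.667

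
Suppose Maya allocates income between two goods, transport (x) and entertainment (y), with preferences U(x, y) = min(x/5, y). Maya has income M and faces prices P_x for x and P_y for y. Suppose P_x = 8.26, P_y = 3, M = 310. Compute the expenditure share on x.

With perfect complements, no substitution: consume in ratio x:y = 5:1.
Budget: P_x·x + P_y·(1/5)·x = M, so (5·P_x + P_y)·x = 5·M.
Demand: x*(P_x,P_y,M) = 5·M/(5·P_x + P_y), y* = M/(5·P_x + P_y).
Here 5·8.26 + 3 = 44.3, giving x* = 34.9887 and y* = 6.9977.
Expenditure on x: 8.26·34.9887 = 289.0068; share = 0.9323.

share on x = 0.9323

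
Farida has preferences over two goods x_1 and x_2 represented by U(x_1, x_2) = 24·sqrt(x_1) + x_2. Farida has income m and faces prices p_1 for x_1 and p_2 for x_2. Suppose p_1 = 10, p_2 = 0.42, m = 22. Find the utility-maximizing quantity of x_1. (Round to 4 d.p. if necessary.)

MU_x_1 = 12/√x_1, MU_x_2 = 1. Tangency: 12/√x_1 = p_1/p_2.
Solve: √x_1 = 12·p_2/p_1, so x_1*(p_1,p_2) = (12·p_2/p_1)², and x_2* = (m − p_1·x_1*)/p_2.
Plugging in: x_1* = (12·0.42/10)² = 0.254.

x_1* = 0.254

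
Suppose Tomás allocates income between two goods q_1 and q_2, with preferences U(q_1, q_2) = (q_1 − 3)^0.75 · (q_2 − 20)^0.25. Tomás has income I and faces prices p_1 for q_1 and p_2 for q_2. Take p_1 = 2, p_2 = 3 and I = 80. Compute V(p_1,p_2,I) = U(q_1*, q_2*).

V = 3.6046

This is Cobb-Douglas in (q_1−3, q_2−20): tangency gives 0.75·p_2·(q_2−20) = 0.25·p_1·(q_1−3).
After buying the subsistence bundle (3, 20), a share 0.75 of the remaining income goes to q_1: q_1* = 3 + 0.75·(I − 3p_1 − 20p_2)/p_1.
Discretionary income = 80 − 3·2 − 20·3 = 14; q_1* = 3 + 0.75·14/2 = 8.25; q_2* = 20 + 0.25·14/3 = 21.1667.
Utility at the optimum: U(8.25, 21.1667) = 3.6046.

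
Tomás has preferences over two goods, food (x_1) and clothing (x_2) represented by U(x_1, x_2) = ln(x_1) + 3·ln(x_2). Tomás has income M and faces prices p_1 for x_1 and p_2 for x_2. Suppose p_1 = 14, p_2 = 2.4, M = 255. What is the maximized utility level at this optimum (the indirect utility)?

Tangency: MRS = (1/3)·x_2/x_1 = p_1/p_2.
So p_2·x_2 = 3·p_1·x_1; combined with the budget, a share 0.25 of income goes to x_1.
Demand: x_1*(p_1,p_2,M) = 0.25·M/p_1 and x_2* = 0.75·M/p_2.
At p_1=14, p_2=2.4, M=255: x_1* = 0.25·255/14 = 4.5536, x_2* = 79.6875.
Utility at the optimum: U(4.5536, 79.6875) = 14.6503.

V = 14.6503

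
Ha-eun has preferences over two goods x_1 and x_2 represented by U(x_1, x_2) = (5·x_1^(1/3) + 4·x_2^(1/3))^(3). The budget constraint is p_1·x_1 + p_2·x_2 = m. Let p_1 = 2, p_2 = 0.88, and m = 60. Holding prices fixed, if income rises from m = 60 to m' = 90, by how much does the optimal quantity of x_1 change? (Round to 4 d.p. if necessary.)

With the ratio pinned down, the budget gives x_1* = m/(p_1 + p_2·(x_2/x_1)) and x_2* = (x_2/x_1)·x_1*.
Numerically x_2/x_1 = 2.451636, so x_1* = 60/(2 + 0.88·2.451636) = 14.432.
At m' = 90: x_1* = 21.6479. Change: 21.6479 − 14.432 = 7.216.

Δx_1* = 7.216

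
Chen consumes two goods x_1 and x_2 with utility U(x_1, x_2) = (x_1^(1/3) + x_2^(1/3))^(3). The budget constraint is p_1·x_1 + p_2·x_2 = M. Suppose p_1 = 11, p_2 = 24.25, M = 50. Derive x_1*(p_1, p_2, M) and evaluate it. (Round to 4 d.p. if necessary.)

x_1* = 2.7161

Substitute x_2 = (x_2/x_1)·x_1 into the budget: x_1* = M/(p_1 + p_2·(x_2/x_1)).
Numerically x_2/x_1 = 0.305507, so x_1* = 50/(11 + 24.25·0.305507) = 2.7161.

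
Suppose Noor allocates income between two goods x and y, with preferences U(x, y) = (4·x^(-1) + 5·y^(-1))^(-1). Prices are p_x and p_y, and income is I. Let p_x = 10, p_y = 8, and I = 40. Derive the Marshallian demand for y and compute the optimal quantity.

y* = 2.5

MU_x ∝ 4·x^(-2), MU_y ∝ 5·y^(-2), so MRS = (4/5)·(y/x)^(2) = p_x/p_y.
Solve for the ratio: y/x = [(5/4)·p_x/p_y]^(0.5).
With the ratio pinned down, the budget gives x* = I/(p_x + p_y·(y/x)) and y* = (y/x)·x*.
Numerically y/x = 1.25, so x* = 40/(10 + 8·1.25) = 2 and y* = 1.25·2 = 2.5.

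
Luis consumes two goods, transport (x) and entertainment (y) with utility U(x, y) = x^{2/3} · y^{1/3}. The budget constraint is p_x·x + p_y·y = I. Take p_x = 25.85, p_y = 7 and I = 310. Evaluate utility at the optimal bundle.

The MRS is 2·y/x. Set MRS = p_x/p_y.
Rearranging, p_y·y = (1/2)·p_x·x. Substituting into the budget gives p_x·x·(1 + (1/2)) = I.
Demand: x*(p_x,p_y,I) = 2/3·I/p_x and y* = 1/3·I/p_y.
At p_x=25.85, p_y=7, I=310: x* = 2/3·310/25.85 = 7.9948, y* = 14.7619.
Utility at the optimum: U(7.9948, 14.7619) = 9.8082.

V = 9.8082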